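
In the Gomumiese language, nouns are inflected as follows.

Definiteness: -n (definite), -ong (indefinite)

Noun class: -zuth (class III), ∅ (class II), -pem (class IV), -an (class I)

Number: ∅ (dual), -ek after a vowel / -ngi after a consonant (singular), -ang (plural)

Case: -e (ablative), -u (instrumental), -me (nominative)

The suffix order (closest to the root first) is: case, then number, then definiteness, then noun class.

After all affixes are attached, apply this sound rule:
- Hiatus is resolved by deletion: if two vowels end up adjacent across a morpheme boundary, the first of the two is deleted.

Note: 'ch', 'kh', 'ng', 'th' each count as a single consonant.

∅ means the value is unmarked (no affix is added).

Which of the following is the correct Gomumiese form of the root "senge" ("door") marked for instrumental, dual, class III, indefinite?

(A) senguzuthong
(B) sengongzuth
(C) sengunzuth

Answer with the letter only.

B

Attach case instrumental -u → sengeu.
number = dual: zero marking, form stays sengeu.
Attach definiteness indefinite -ong → sengeuong.
Attach noun class class III -zuth → sengeuongzuth.
Apply vowel deletion: sengeuongzuth → sengongzuth.
So the correct form is sengongzuth, option (B).
(C) sengunzuth is wrong: it uses definite instead of indefinite for definiteness.
(A) senguzuthong is wrong: it has the affixes in the wrong order.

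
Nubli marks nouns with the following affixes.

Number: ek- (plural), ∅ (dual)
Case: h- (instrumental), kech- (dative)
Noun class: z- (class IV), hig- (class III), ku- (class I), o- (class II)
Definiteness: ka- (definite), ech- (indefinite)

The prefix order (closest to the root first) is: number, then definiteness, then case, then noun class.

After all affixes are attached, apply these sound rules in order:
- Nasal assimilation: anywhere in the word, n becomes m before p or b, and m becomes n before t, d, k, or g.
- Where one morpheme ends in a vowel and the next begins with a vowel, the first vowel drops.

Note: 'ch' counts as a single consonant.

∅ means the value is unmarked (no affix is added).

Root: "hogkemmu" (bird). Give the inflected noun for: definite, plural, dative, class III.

higkechkekhogkemmu

Attach number plural ek- → ekhogkemmu.
Attach definiteness definite ka- → kaekhogkemmu.
Attach case dative kech- → kechkaekhogkemmu.
Attach noun class class III hig- → higkechkaekhogkemmu.
Nasal assimilation: no change.
Apply vowel deletion: higkechkaekhogkemmu → higkechkekhogkemmu.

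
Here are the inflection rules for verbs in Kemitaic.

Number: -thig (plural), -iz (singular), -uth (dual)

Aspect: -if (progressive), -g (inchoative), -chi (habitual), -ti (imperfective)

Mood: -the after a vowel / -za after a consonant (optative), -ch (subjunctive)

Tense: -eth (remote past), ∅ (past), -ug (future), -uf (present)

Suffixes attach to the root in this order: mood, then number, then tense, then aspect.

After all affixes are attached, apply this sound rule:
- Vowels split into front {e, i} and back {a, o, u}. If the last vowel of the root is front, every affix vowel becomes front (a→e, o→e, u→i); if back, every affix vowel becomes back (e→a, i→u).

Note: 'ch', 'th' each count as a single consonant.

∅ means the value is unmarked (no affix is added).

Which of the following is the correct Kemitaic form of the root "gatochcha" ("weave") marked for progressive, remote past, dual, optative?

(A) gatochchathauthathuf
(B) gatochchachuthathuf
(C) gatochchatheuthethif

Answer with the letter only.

A

Attach mood optative -the (after vowel 'a') → gatochchathe.
Attach number dual -uth → gatochchatheuth.
Attach tense remote past -eth → gatochchatheutheth.
Attach aspect progressive -if → gatochchatheuthethif.
Apply vowel harmony: gatochchatheuthethif → gatochchathauthathuf.
So the correct form is gatochchathauthathuf, option (A).
(B) gatochchachuthathuf is wrong: it uses subjunctive instead of optative for mood.
(C) gatochchatheuthethif is wrong: it fails to apply the sound rule(s).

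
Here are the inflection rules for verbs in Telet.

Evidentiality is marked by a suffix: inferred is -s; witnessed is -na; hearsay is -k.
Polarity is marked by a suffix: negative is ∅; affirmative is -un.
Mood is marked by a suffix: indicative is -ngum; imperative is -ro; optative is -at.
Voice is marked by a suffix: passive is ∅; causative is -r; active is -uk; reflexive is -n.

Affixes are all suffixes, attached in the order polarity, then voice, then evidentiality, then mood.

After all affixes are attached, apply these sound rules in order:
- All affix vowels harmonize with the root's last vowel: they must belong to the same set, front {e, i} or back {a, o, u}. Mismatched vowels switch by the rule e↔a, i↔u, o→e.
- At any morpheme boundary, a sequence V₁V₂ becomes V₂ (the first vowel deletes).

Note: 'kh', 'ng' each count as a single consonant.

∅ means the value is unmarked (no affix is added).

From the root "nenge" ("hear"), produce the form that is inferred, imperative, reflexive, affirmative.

nenginnsre

Attach polarity affirmative -un → nengeun.
Attach voice reflexive -n → nengeunn.
Attach evidentiality inferred -s → nengeunns.
Attach mood imperative -ro → nengeunnsro.
Apply vowel harmony: nengeunnsro → nengeinnsre.
Apply vowel deletion: nengeinnsre → nenginnsre.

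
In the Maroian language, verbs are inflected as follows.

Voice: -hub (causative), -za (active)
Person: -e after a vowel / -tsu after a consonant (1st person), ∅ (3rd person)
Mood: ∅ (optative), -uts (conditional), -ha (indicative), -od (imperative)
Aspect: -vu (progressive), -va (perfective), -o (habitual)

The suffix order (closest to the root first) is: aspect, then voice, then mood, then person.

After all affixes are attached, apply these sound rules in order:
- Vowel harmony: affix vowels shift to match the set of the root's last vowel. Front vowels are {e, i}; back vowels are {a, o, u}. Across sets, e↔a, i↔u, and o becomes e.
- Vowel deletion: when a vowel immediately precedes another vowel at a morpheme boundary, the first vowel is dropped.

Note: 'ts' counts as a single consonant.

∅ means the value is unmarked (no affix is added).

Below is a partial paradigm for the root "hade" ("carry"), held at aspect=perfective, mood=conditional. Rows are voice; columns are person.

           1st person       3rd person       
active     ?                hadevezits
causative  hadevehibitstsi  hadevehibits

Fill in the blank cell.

hadevezitstsi

Attach aspect perfective -va → hadeva.
Attach voice active -za → hadevaza.
Attach mood conditional -uts → hadevazauts.
Attach person 1st person -tsu (after consonant 'ts') → hadevazautstsu.
Apply vowel harmony: hadevazautstsu → hadevezeitstsi.
Apply vowel deletion: hadevezeitstsi → hadevezitstsi.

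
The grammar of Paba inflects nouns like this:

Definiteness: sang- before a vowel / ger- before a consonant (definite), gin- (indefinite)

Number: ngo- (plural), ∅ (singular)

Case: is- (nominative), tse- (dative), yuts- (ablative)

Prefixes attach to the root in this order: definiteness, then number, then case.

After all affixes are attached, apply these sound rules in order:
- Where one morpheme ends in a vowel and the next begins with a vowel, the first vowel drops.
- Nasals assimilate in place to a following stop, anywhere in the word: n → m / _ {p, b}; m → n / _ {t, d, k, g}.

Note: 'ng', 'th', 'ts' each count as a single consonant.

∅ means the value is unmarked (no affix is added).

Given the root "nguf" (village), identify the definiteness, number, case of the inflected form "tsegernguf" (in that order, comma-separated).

Segment: tse-ger-nguf.
definiteness: sang/ger- → definite.
number: ∅ → singular.
case: tse- → dative.

definite, singular, dative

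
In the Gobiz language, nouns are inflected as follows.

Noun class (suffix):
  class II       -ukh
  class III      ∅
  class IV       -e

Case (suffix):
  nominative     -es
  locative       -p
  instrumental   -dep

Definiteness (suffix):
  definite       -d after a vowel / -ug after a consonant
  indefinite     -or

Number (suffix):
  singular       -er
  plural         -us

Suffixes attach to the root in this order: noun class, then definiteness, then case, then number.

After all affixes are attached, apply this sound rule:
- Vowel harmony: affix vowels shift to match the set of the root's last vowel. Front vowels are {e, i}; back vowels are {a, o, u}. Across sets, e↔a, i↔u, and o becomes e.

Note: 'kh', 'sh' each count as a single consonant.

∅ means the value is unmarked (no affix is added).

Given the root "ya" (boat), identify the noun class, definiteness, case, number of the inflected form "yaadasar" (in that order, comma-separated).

Segment: ya-e-d-es-er.
noun class: -e → class IV.
definiteness: -d/ug → definite.
case: -es → nominative.
number: -er → singular.

class IV, definite, nominative, singular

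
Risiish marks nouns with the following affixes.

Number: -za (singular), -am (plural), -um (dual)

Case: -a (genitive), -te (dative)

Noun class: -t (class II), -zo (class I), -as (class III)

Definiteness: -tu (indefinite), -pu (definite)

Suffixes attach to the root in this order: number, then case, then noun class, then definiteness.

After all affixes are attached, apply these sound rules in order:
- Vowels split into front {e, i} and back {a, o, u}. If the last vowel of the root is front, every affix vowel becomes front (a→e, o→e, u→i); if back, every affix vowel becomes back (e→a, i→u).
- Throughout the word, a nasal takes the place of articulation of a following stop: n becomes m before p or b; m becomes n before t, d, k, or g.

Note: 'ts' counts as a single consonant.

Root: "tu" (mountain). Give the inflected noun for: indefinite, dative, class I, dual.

tuuntazotu

Attach number dual -um → tuum.
Attach case dative -te → tuumte.
Attach noun class class I -zo → tuumtezo.
Attach definiteness indefinite -tu → tuumtezotu.
Apply vowel harmony: tuumtezotu → tuumtazotu.
Apply nasal assimilation: tuumtazotu → tuuntazotu.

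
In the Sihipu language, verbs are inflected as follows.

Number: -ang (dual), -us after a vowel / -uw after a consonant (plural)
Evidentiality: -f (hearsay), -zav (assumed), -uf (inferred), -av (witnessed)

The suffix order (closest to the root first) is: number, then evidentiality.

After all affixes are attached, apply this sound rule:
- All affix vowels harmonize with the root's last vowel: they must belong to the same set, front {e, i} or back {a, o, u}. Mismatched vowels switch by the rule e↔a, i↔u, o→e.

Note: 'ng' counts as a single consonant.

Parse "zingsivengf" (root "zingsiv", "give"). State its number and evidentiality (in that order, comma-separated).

dual, hearsay

Segment: zingsiv-ang-f.
number: -ang → dual.
evidentiality: -f → hearsay.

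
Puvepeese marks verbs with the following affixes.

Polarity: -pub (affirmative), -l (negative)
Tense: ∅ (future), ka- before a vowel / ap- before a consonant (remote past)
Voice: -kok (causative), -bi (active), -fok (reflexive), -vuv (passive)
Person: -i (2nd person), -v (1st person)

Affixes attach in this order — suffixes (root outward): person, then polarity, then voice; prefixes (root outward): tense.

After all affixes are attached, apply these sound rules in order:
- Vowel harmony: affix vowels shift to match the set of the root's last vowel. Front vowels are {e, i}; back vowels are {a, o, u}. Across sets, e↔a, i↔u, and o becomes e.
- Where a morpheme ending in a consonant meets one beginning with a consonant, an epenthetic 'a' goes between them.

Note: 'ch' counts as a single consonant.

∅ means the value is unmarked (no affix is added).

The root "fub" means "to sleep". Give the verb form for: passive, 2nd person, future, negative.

tense = future: zero marking, form stays fub.
Attach person 2nd person -i → fubi.
Attach polarity negative -l → fubil.
Attach voice passive -vuv → fubilvuv.
Apply vowel harmony: fubilvuv → fubulvuv.
Apply epenthesis: fubulvuv → fubulavuv.

fubulavuv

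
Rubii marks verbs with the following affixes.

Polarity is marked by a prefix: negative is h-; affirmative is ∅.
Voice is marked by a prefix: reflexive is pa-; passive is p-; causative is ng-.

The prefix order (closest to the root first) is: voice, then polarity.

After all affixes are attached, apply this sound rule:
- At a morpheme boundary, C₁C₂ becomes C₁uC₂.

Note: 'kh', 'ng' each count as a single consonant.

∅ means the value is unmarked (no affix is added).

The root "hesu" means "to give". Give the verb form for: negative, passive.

Attach voice passive p- → phesu.
Attach polarity negative h- → hphesu.
Apply epenthesis: hphesu → hupuhesu.

hupuhesu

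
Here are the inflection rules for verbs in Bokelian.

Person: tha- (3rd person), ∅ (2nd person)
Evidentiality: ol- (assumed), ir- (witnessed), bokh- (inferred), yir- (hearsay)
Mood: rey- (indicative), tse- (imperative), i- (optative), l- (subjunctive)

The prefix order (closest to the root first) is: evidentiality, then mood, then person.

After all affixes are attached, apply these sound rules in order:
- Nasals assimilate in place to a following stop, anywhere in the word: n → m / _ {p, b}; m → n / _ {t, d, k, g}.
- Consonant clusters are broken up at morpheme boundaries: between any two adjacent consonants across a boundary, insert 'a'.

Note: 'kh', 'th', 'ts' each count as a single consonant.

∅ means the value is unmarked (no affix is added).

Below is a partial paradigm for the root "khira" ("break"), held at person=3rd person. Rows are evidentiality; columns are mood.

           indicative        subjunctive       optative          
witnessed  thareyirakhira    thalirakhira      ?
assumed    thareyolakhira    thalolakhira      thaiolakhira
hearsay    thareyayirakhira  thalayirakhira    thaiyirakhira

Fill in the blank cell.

Attach evidentiality witnessed ir- → irkhira.
Attach mood optative i- → iirkhira.
Attach person 3rd person tha- → thaiirkhira.
Nasal assimilation: no change.
Apply epenthesis: thaiirkhira → thaiirakhira.

thaiirakhira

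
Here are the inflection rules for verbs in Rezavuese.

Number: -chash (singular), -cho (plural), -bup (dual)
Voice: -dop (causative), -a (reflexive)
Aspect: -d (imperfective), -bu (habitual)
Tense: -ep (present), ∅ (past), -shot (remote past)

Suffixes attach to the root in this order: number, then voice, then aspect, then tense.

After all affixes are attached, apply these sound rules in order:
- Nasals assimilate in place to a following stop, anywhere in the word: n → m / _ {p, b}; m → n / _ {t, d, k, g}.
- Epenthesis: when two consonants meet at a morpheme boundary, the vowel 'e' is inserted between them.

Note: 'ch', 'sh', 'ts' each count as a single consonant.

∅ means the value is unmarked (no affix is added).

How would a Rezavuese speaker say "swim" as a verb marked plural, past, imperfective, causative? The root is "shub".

Attach number plural -cho → shubcho.
Attach voice causative -dop → shubchodop.
Attach aspect imperfective -d → shubchodopd.
tense = past: zero marking, form stays shubchodopd.
Nasal assimilation: no change.
Apply epenthesis: shubchodopd → shubechodoped.

shubechodoped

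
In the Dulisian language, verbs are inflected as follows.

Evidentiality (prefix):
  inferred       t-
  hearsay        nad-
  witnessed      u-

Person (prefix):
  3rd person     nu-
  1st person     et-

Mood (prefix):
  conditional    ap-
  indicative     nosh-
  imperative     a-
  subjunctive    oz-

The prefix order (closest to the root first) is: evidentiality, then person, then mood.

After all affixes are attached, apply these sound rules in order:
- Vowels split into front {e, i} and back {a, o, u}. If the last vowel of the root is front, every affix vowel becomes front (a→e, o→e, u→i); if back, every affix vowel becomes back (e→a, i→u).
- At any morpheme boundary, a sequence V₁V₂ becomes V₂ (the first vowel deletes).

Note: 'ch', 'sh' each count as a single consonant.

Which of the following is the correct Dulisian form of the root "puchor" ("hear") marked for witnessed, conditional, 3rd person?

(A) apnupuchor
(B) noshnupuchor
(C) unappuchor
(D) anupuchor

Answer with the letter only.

Attach evidentiality witnessed u- → upuchor.
Attach person 3rd person nu- → nuupuchor.
Attach mood conditional ap- → apnuupuchor.
Vowel harmony: no change.
Apply vowel deletion: apnuupuchor → apnupuchor.
So the correct form is apnupuchor, option (A).
(B) noshnupuchor is wrong: it uses indicative instead of conditional for mood.
(C) unappuchor is wrong: it has the affixes in the wrong order.
(D) anupuchor is wrong: it uses imperative instead of conditional for mood.

A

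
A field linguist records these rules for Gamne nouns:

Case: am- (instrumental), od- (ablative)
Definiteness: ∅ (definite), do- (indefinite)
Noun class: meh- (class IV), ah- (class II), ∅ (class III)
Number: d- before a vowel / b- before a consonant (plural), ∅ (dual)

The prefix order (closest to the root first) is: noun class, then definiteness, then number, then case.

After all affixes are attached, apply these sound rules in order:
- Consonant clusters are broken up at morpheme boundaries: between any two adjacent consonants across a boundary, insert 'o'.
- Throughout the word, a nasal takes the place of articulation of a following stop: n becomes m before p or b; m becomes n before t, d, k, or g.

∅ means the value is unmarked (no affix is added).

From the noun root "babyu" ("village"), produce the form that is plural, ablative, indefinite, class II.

odobodoahobabyu

Attach noun class class II ah- → ahbabyu.
Attach definiteness indefinite do- → doahbabyu.
Attach number plural b- (before consonant 'd') → bdoahbabyu.
Attach case ablative od- → odbdoahbabyu.
Apply epenthesis: odbdoahbabyu → odobodoahobabyu.
Nasal assimilation: no change.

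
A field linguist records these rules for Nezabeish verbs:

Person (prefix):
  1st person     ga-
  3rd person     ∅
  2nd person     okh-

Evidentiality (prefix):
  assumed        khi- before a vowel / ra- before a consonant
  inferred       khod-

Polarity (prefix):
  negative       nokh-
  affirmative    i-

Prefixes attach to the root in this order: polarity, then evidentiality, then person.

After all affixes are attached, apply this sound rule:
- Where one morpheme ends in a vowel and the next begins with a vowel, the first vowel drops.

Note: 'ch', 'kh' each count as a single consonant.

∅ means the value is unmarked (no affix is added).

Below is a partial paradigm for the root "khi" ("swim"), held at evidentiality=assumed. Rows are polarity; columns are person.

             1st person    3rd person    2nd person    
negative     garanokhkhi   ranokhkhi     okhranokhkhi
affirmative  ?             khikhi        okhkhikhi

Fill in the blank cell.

gakhikhi

Attach polarity affirmative i- → ikhi.
Attach evidentiality assumed khi- (before vowel 'i') → khiikhi.
Attach person 1st person ga- → gakhiikhi.
Apply vowel deletion: gakhiikhi → gakhikhi.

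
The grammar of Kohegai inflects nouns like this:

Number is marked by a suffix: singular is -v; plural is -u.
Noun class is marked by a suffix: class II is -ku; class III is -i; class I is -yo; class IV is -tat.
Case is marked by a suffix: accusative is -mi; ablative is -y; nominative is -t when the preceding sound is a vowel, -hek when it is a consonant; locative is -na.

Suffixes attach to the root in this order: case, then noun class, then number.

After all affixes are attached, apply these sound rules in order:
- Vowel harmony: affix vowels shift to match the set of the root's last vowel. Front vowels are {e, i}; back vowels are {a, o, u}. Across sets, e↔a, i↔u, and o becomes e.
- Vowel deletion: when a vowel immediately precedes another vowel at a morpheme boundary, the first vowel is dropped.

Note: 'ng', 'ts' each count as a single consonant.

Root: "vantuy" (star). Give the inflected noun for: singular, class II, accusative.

vantuymukuv

Attach case accusative -mi → vantuymi.
Attach noun class class II -ku → vantuymiku.
Attach number singular -v → vantuymikuv.
Apply vowel harmony: vantuymikuv → vantuymukuv.
Vowel deletion: no change.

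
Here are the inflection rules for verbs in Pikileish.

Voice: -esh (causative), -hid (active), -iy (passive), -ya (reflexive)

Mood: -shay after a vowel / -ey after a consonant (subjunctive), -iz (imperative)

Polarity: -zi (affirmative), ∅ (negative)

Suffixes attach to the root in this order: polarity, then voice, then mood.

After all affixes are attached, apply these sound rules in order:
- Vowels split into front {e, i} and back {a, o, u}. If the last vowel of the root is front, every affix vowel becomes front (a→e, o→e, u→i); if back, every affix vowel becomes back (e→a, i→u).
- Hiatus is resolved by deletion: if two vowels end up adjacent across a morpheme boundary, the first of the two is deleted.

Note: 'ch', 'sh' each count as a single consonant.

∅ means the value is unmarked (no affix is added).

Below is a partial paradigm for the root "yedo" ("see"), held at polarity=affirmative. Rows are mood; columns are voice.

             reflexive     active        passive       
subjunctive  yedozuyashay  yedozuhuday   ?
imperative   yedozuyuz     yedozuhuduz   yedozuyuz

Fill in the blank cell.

Attach polarity affirmative -zi → yedozi.
Attach voice passive -iy → yedoziiy.
Attach mood subjunctive -ey (after consonant 'y') → yedoziiyey.
Apply vowel harmony: yedoziiyey → yedozuuyay.
Apply vowel deletion: yedozuuyay → yedozuyay.

yedozuyay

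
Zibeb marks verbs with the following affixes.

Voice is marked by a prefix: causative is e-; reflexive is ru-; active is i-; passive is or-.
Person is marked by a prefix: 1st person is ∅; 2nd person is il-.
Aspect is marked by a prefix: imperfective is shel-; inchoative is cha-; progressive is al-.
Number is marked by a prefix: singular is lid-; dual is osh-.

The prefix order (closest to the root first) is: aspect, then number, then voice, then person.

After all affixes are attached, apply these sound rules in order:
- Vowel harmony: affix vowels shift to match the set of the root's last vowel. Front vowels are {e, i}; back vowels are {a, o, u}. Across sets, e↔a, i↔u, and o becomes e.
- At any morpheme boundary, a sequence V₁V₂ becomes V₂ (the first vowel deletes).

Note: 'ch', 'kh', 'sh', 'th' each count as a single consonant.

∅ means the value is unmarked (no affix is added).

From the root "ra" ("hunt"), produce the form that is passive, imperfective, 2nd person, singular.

Attach aspect imperfective shel- → shelra.
Attach number singular lid- → lidshelra.
Attach voice passive or- → orlidshelra.
Attach person 2nd person il- → ilorlidshelra.
Apply vowel harmony: ilorlidshelra → ulorludshalra.
Vowel deletion: no change.

ulorludshalra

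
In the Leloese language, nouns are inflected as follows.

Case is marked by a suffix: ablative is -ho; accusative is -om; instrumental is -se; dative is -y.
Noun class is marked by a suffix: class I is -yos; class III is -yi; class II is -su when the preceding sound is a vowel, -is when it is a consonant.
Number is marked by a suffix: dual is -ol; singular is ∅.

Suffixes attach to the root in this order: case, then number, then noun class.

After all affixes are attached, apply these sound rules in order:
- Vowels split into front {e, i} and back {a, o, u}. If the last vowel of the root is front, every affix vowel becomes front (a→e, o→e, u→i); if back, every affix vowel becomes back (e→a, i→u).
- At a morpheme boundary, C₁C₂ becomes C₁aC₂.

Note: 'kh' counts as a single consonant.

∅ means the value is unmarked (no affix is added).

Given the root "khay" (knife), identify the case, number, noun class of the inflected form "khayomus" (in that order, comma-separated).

accusative, singular, class II

Segment: khay-om-is.
case: -om → accusative.
number: ∅ → singular.
noun class: -su/is → class II.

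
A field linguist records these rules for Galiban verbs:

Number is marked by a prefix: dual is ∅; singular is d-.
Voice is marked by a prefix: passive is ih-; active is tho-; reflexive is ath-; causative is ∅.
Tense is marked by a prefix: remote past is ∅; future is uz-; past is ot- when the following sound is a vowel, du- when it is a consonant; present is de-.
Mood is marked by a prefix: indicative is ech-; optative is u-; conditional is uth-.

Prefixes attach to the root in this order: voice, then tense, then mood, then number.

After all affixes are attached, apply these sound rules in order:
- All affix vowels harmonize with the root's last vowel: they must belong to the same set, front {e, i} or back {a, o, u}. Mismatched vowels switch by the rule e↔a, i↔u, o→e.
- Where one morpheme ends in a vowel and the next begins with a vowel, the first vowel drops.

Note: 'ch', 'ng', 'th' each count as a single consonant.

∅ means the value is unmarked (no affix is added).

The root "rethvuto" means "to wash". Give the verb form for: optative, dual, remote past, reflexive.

athrethvuto

Attach voice reflexive ath- → athrethvuto.
tense = remote past: zero marking, form stays athrethvuto.
Attach mood optative u- → uathrethvuto.
number = dual: zero marking, form stays uathrethvuto.
Vowel harmony: no change.
Apply vowel deletion: uathrethvuto → athrethvuto.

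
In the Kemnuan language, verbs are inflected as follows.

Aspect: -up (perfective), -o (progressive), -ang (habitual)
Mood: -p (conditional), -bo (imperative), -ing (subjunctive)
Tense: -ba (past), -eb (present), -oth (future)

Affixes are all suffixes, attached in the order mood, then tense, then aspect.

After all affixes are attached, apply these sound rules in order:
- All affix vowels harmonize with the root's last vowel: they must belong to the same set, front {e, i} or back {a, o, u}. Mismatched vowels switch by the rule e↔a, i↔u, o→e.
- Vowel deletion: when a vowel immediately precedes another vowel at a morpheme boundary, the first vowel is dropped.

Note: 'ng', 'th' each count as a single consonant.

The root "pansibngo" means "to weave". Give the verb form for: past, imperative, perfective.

pansibngobobup

Attach mood imperative -bo → pansibngobo.
Attach tense past -ba → pansibngoboba.
Attach aspect perfective -up → pansibngobobaup.
Vowel harmony: no change.
Apply vowel deletion: pansibngobobaup → pansibngobobup.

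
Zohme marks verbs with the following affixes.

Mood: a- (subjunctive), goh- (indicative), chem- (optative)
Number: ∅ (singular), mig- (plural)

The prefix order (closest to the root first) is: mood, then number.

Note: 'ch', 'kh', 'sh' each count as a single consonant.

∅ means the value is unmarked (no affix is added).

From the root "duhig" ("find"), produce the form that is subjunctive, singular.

aduhig

Attach mood subjunctive a- → aduhig.
number = singular: zero marking, form stays aduhig.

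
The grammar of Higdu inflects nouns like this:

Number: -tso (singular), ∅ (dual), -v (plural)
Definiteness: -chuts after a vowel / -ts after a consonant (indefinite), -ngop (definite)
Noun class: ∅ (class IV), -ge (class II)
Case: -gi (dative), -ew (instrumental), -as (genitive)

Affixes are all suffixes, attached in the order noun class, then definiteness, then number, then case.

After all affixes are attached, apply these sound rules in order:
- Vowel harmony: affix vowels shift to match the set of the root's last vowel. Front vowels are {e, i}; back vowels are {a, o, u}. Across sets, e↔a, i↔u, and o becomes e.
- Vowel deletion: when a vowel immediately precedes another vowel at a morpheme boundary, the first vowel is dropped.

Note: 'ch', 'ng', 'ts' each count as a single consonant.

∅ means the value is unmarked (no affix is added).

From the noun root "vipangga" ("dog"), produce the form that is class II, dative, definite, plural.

Attach noun class class II -ge → vipanggage.
Attach definiteness definite -ngop → vipanggagengop.
Attach number plural -v → vipanggagengopv.
Attach case dative -gi → vipanggagengopvgi.
Apply vowel harmony: vipanggagengopvgi → vipanggagangopvgu.
Vowel deletion: no change.

vipanggagangopvgu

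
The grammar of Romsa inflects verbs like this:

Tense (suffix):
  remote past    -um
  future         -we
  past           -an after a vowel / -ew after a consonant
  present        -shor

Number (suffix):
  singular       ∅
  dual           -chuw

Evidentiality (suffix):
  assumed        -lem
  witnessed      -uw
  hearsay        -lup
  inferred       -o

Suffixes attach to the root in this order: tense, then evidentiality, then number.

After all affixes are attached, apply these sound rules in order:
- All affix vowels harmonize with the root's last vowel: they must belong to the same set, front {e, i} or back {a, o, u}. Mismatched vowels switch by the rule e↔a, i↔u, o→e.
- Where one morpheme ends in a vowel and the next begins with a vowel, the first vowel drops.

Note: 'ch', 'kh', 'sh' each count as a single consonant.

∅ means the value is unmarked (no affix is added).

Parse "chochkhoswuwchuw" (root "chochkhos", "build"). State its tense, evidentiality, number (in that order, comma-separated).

Segment: chochkhos-we-uw-chuw.
tense: -we → future.
evidentiality: -uw → witnessed.
number: -chuw → dual.

future, witnessed, dual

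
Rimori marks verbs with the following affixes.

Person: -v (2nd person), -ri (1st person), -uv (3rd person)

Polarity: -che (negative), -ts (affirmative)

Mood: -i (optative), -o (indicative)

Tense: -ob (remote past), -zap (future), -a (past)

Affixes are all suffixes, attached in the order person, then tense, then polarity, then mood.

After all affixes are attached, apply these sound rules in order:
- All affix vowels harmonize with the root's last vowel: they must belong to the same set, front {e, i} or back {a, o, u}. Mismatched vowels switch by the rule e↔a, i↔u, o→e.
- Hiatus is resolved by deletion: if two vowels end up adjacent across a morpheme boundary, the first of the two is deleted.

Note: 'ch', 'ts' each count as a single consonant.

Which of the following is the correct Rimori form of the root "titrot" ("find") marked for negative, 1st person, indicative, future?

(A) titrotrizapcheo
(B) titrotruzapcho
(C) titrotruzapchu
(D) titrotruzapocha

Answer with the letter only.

Attach person 1st person -ri → titrotri.
Attach tense future -zap → titrotrizap.
Attach polarity negative -che → titrotrizapche.
Attach mood indicative -o → titrotrizapcheo.
Apply vowel harmony: titrotrizapcheo → titrotruzapchao.
Apply vowel deletion: titrotruzapchao → titrotruzapcho.
So the correct form is titrotruzapcho, option (B).
(C) titrotruzapchu is wrong: it uses optative instead of indicative for mood.
(D) titrotruzapocha is wrong: it has the affixes in the wrong order.
(A) titrotrizapcheo is wrong: it fails to apply the sound rule(s).

B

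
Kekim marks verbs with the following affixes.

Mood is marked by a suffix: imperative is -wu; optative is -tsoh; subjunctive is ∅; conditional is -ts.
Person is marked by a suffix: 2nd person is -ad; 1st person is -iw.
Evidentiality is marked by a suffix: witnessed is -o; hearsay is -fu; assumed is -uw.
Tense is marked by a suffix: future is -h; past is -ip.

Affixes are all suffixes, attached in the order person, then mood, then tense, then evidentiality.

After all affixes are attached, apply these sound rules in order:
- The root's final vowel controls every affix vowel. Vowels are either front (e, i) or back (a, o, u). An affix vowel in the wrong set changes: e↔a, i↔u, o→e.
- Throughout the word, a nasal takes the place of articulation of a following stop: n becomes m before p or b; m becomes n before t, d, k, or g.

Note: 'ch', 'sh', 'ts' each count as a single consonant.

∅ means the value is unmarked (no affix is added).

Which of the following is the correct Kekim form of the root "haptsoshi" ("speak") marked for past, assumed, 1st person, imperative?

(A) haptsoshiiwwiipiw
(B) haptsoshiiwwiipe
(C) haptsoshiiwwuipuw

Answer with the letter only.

A

Attach person 1st person -iw → haptsoshiiw.
Attach mood imperative -wu → haptsoshiiwwu.
Attach tense past -ip → haptsoshiiwwuip.
Attach evidentiality assumed -uw → haptsoshiiwwuipuw.
Apply vowel harmony: haptsoshiiwwuipuw → haptsoshiiwwiipiw.
Nasal assimilation: no change.
So the correct form is haptsoshiiwwiipiw, option (A).
(C) haptsoshiiwwuipuw is wrong: it fails to apply the sound rule(s).
(B) haptsoshiiwwiipe is wrong: it uses witnessed instead of assumed for evidentiality.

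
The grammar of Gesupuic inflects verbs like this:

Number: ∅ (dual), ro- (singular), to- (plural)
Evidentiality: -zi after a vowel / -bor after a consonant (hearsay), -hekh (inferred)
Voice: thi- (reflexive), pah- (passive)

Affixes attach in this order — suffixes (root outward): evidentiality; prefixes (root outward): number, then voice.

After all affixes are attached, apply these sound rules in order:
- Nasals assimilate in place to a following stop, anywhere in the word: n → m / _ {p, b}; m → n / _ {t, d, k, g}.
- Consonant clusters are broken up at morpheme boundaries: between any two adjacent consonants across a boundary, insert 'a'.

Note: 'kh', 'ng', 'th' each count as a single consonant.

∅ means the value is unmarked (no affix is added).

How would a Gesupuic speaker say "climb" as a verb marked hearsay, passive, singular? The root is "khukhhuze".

paharokhukhhuzezi

Attach evidentiality hearsay -zi (after vowel 'e') → khukhhuzezi.
Attach number singular ro- → rokhukhhuzezi.
Attach voice passive pah- → pahrokhukhhuzezi.
Nasal assimilation: no change.
Apply epenthesis: pahrokhukhhuzezi → paharokhukhhuzezi.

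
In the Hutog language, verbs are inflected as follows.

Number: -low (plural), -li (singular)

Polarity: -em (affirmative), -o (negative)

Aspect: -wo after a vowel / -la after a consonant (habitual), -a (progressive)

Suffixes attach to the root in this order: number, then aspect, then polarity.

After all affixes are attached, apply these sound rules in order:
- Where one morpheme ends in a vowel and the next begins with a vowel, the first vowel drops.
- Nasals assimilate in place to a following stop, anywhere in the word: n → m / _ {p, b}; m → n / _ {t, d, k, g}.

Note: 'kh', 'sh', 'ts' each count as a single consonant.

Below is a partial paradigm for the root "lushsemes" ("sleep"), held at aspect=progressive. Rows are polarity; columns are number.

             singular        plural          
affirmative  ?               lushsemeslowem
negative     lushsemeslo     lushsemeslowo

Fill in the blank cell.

lushsemeslem

Attach number singular -li → lushsemesli.
Attach aspect progressive -a → lushsemeslia.
Attach polarity affirmative -em → lushsemesliaem.
Apply vowel deletion: lushsemesliaem → lushsemeslem.
Nasal assimilation: no change.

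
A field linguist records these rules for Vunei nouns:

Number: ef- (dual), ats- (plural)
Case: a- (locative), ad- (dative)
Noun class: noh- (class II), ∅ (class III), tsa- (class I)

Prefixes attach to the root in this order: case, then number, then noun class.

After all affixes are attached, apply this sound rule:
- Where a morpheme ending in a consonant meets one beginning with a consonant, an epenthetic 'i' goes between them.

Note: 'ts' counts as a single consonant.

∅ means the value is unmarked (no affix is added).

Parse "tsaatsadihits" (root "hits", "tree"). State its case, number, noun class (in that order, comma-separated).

dative, plural, class I

Segment: tsa-ats-ad-hits.
case: ad- → dative.
number: ats- → plural.
noun class: tsa- → class I.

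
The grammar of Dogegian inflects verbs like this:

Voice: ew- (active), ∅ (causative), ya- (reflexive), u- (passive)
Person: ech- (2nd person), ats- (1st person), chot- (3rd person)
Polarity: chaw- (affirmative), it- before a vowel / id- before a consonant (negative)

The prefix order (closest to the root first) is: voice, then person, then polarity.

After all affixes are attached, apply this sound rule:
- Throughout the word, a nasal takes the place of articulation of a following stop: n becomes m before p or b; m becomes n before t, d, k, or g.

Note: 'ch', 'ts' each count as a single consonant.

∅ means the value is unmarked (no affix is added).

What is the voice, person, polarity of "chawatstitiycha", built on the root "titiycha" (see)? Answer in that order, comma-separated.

causative, 1st person, affirmative

Segment: chaw-ats-titiycha.
voice: ∅ → causative.
person: ats- → 1st person.
polarity: chaw- → affirmative.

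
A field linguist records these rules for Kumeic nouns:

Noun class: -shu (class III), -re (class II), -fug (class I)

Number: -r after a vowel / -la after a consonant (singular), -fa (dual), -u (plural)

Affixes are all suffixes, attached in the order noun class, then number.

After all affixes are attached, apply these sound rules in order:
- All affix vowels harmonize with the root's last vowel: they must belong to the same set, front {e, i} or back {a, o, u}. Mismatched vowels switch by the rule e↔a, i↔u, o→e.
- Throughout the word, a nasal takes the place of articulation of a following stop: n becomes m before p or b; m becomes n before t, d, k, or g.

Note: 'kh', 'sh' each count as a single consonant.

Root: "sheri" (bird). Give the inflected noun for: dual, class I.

sherifigfe

Attach noun class class I -fug → sherifug.
Attach number dual -fa → sherifugfa.
Apply vowel harmony: sherifugfa → sherifigfe.
Nasal assimilation: no change.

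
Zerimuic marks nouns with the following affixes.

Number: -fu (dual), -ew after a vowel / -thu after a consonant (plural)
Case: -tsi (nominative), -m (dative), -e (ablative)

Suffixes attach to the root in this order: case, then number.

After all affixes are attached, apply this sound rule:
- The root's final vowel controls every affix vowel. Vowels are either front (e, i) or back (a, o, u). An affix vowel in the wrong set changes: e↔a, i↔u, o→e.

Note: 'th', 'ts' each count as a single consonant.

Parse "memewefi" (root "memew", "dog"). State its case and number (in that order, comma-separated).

Segment: memew-e-fu.
case: -e → ablative.
number: -fu → dual.

ablative, dual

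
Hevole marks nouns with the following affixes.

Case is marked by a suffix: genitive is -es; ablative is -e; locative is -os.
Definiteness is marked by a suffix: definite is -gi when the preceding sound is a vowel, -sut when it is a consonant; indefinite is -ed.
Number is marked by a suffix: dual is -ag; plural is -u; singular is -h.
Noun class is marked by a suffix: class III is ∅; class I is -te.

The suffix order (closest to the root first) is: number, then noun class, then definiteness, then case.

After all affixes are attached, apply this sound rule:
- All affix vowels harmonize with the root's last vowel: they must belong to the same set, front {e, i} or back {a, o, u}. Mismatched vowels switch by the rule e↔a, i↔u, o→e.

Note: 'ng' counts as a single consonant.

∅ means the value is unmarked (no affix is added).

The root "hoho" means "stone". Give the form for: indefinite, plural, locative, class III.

hohouados

Attach number plural -u → hohou.
noun class = class III: zero marking, form stays hohou.
Attach definiteness indefinite -ed → hohoued.
Attach case locative -os → hohouedos.
Apply vowel harmony: hohouedos → hohouados.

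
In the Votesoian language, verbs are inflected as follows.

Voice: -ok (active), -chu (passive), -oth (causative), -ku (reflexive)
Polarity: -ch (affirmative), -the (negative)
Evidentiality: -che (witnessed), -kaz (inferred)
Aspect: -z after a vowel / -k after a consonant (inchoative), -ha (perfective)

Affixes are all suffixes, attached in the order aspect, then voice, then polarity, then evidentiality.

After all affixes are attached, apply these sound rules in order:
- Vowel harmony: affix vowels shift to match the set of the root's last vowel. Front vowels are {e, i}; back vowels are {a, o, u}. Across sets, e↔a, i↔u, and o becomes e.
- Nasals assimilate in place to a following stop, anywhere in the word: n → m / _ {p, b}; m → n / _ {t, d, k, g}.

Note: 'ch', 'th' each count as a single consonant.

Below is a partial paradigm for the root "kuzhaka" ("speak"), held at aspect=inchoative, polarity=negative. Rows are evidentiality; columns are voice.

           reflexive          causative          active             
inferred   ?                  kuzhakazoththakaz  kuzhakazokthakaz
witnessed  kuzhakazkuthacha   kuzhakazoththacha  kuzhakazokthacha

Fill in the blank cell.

Attach aspect inchoative -z (after vowel 'a') → kuzhakaz.
Attach voice reflexive -ku → kuzhakazku.
Attach polarity negative -the → kuzhakazkuthe.
Attach evidentiality inferred -kaz → kuzhakazkuthekaz.
Apply vowel harmony: kuzhakazkuthekaz → kuzhakazkuthakaz.
Nasal assimilation: no change.

kuzhakazkuthakaz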